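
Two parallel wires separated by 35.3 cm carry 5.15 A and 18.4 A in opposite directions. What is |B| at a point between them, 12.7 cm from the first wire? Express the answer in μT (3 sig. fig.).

Each long wire gives B = μ₀I/(2πd). Distances are d₁ = 0.127 m and d₂ = 0.226 m.
B₁ = 8.11×10⁻⁶ T, B₂ = 1.63×10⁻⁵ T.
Between antiparallel currents both contributions point the same way, so they add. B = B₁ + B₂ = 8.11×10⁻⁶ + 1.63×10⁻⁵ = 2.44×10⁻⁵ T.

B ≈ 24.4 μT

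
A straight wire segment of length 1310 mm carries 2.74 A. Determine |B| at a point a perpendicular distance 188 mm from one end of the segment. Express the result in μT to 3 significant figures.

B ≈ 1.44 μT

For a finite straight segment, B = (μ₀I/4πd)(sinθ₁ + sinθ₂), where θ₁, θ₂ are the angles from the perpendicular to each end.
The perpendicular foot is at one end, so the two end-offsets along the wire are 0 and L = 1.31 m.
sinθ₁ = 0/√(0²+0.188²) = 0.0000; sinθ₂ = 1.31/√(1.31²+0.188²) = 0.9899.
B = (4π×10⁻⁷ × 2.74) / (4π × 0.188) × (0.0000 + 0.9899) = 1.44×10⁻⁶ T.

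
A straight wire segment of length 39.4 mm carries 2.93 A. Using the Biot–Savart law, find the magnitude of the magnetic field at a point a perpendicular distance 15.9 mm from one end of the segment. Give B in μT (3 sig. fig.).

B ≈ 17.1 μT

For a finite straight segment, B = (μ₀I/4πd)(sinθ₁ + sinθ₂), where θ₁, θ₂ are the angles from the perpendicular to each end.
The perpendicular foot is at one end, so the two end-offsets along the wire are 0 and L = 0.0394 m.
sinθ₁ = 0/√(0²+0.0159²) = 0.0000; sinθ₂ = 0.0394/√(0.0394²+0.0159²) = 0.9273.
B = (4π×10⁻⁷ × 2.93) / (4π × 0.0159) × (0.0000 + 0.9273) = 1.71×10⁻⁵ T.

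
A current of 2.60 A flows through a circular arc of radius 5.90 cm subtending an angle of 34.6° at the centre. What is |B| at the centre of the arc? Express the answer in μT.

The Biot–Savart field of a circular arc at its centre is B = μ₀Iφ/(4πR), with φ = 0.6039 rad.
B = (4π×10⁻⁷ × 2.60 × 0.6039) / (4π × 0.059) = 2.66×10⁻⁶ T.

B ≈ 2.66 μT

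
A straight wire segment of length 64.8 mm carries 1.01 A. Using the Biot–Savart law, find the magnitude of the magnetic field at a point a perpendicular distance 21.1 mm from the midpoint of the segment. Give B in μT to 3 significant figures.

For a finite straight segment, B = (μ₀I/4πd)(sinθ₁ + sinθ₂), where θ₁, θ₂ are the angles from the perpendicular to each end.
The perpendicular from the point meets the wire at its midpoint, so each end is L/2 = 0.0324 m away along the wire.
sinθ₁ = 0.0324/√(0.0324²+0.0211²) = 0.8380; sinθ₂ = 0.0324/√(0.0324²+0.0211²) = 0.8380.
B = (4π×10⁻⁷ × 1.01) / (4π × 0.0211) × (0.8380 + 0.8380) = 8.02×10⁻⁶ T.

B ≈ 8.02 μT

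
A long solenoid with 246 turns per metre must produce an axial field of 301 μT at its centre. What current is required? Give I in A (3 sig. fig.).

Inside a long solenoid B = μ₀nI with n = 246 m⁻¹, so I = B/(μ₀n).
I = 3.01×10⁻⁴ / (4π×10⁻⁷ × 246) = 0.974 A.

I ≈ 0.974 A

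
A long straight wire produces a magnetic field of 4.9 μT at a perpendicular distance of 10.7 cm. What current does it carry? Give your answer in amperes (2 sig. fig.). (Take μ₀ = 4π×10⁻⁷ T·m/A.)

For a long straight wire B = μ₀I/(2πd), so I = 2πdB/μ₀.
I = 2π × 0.107 × 4.90×10⁻⁶ / (4π×10⁻⁷) = 2.62 A.

I ≈ 2.6 A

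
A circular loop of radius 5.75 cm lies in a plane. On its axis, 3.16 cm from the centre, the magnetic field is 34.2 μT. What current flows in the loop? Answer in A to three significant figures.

I ≈ 4.65 A

On the axis of a loop, B = μ₀IR²/[2(R²+z²)^(3/2)], so I = 2B(R²+z²)^(3/2)/(μ₀R²).
R² + z² = 0.003306 + 0.0009986 = 0.004305 m²; raised to 3/2 gives 2.82×10⁻⁴ m³.
I = 2 × 3.42×10⁻⁵ × 2.82×10⁻⁴ / (1.26×10⁻⁶ × 0.003306) = 4.65 A.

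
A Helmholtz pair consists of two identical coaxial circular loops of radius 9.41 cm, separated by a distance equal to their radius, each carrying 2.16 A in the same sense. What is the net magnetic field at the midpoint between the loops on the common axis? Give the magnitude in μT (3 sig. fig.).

Each loop contributes B = μ₀IR²/[2(R²+z²)^(3/2)] on the axis, with z measured from that loop.
Loop 1 (z = 0.04705 m): B₁ = 1.03×10⁻⁵ T. Loop 2 (z = 0.04705 m): B₂ = 1.03×10⁻⁵ T.
The fields add: B = B₁ + B₂ = 2.06×10⁻⁵ T.

B ≈ 20.6 μT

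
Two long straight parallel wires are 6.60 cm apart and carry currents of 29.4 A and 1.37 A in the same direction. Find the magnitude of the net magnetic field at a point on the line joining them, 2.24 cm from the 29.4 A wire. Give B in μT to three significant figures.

B ≈ 256 μT

Each long wire gives B = μ₀I/(2πd). Distances are d₁ = 0.0224 m and d₂ = 0.0436 m.
B₁ = 2.62×10⁻⁴ T, B₂ = 6.28×10⁻⁶ T.
Between parallel currents the two contributions point in opposite directions, so they subtract. B = |B₁ − B₂| = |2.62×10⁻⁴ − 6.28×10⁻⁶| = 2.56×10⁻⁴ T.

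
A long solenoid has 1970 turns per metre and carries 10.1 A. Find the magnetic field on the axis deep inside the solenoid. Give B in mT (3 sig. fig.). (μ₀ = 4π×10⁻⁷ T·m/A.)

Inside a long solenoid, B = μ₀nI with n = 1970 turns/m.
B = 4π×10⁻⁷ × 1970 × 10.1 = 2.50×10⁻² T.

B ≈ 25.0 mT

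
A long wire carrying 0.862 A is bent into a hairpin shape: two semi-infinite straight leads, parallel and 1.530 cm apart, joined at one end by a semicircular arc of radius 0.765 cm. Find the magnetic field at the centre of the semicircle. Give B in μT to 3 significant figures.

The semicircular arc contributes B_arc = μ₀I·π/(4πR) = μ₀I/(4R) = 3.54×10⁻⁵ T.
Each semi-infinite lead is at perpendicular distance R = 0.00765 m from the centre, with the perpendicular foot at its near end, so it contributes μ₀I/(4πR); both point the same way, together 2.25×10⁻⁵ T.
Arc and leads all point the same direction: B = 3.54×10⁻⁵ + 2.25×10⁻⁵ = 5.79×10⁻⁵ T.

B ≈ 57.9 μT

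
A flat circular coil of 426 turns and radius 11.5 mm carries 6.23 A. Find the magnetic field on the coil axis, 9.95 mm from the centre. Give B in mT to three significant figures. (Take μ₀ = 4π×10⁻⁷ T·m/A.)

B ≈ 62.7 mT

For an N-turn flat coil, B = Nμ₀IR²/[2(R²+z²)^(3/2)] with R = 0.0115 m, z = 0.00995 m.
B = 426 × 1.47×10⁻⁴ T = 6.27×10⁻² T.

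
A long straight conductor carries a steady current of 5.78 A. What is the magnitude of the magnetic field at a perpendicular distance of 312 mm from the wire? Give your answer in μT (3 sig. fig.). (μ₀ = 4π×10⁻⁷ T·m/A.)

B ≈ 3.71 μT

For an infinitely long straight wire, B = μ₀I/(2πd).
B = (4π×10⁻⁷ × 5.78) / (2π × 0.312) = 3.71×10⁻⁶ T.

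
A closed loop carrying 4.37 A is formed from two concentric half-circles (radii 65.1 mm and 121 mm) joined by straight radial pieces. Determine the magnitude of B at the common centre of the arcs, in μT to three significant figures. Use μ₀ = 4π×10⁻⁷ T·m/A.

B ≈ 9.74 μT

The radial connectors point toward the centre, so dl × r̂ = 0 and they contribute nothing.
Each semicircle gives μ₀I/(4R): inner arc 2.11×10⁻⁵ T, outer arc 1.13×10⁻⁵ T.
The two arcs carry current in opposite angular senses, so their fields oppose: B = |2.11×10⁻⁵ − 1.13×10⁻⁵| = 9.74×10⁻⁶ T.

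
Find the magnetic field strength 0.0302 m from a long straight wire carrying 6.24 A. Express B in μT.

For an infinitely long straight wire, B = μ₀I/(2πd).
B = (4π×10⁻⁷ × 6.24) / (2π × 0.0302) = 4.13×10⁻⁵ T.

B ≈ 41.3 μT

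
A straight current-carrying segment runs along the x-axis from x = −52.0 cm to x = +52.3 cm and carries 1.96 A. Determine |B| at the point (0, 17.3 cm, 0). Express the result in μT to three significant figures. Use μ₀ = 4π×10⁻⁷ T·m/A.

B ≈ 2.15 μT

For a finite straight segment, B = (μ₀I/4πd)(sinθ₁ + sinθ₂), where θ₁, θ₂ are the angles from the perpendicular to each end.
The perpendicular distance is d = 0.173 m; the end-offsets along the wire are a = 0.52 m and b = 0.523 m.
sinθ₁ = 0.52/√(0.52²+0.173²) = 0.9489; sinθ₂ = 0.523/√(0.523²+0.173²) = 0.9494.
B = (4π×10⁻⁷ × 1.96) / (4π × 0.173) × (0.9489 + 0.9494) = 2.15×10⁻⁶ T.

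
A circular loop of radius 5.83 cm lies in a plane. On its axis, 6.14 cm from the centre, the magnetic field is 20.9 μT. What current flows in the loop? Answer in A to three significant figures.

I ≈ 5.94 A

On the axis of a loop, B = μ₀IR²/[2(R²+z²)^(3/2)], so I = 2B(R²+z²)^(3/2)/(μ₀R²).
R² + z² = 0.003399 + 0.00377 = 0.007169 m²; raised to 3/2 gives 6.07×10⁻⁴ m³.
I = 2 × 2.09×10⁻⁵ × 6.07×10⁻⁴ / (1.26×10⁻⁶ × 0.003399) = 5.94 A.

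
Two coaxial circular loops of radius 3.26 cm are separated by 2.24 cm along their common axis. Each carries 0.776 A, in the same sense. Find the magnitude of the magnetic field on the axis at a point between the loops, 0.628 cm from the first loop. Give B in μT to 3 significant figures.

Each loop contributes B = μ₀IR²/[2(R²+z²)^(3/2)] on the axis, with z measured from that loop.
Loop 1 (z = 0.00628 m): B₁ = 1.42×10⁻⁵ T. Loop 2 (z = 0.01612 m): B₂ = 1.08×10⁻⁵ T.
The fields add: B = B₁ + B₂ = 2.49×10⁻⁵ T.

B ≈ 24.9 μT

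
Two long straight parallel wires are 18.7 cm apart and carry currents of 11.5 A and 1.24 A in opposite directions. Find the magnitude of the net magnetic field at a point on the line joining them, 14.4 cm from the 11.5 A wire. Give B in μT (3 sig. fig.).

B ≈ 21.7 μT

Each long wire gives B = μ₀I/(2πd). Distances are d₁ = 0.144 m and d₂ = 0.043 m.
B₁ = 1.60×10⁻⁵ T, B₂ = 5.77×10⁻⁶ T.
Between antiparallel currents both contributions point the same way, so they add. B = B₁ + B₂ = 1.60×10⁻⁵ + 5.77×10⁻⁶ = 2.17×10⁻⁵ T.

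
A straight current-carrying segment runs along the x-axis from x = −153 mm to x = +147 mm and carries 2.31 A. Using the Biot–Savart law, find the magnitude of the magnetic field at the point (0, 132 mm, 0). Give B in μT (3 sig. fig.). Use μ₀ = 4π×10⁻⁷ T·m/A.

B ≈ 2.63 μT

For a finite straight segment, B = (μ₀I/4πd)(sinθ₁ + sinθ₂), where θ₁, θ₂ are the angles from the perpendicular to each end.
The perpendicular distance is d = 0.132 m; the end-offsets along the wire are a = 0.153 m and b = 0.147 m.
sinθ₁ = 0.153/√(0.153²+0.132²) = 0.7572; sinθ₂ = 0.147/√(0.147²+0.132²) = 0.7440.
B = (4π×10⁻⁷ × 2.31) / (4π × 0.132) × (0.7572 + 0.7440) = 2.63×10⁻⁶ T.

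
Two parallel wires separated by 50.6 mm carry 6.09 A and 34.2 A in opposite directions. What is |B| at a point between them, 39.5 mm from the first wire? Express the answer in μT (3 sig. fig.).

Each long wire gives B = μ₀I/(2πd). Distances are d₁ = 0.0395 m and d₂ = 0.0111 m.
B₁ = 3.08×10⁻⁵ T, B₂ = 6.16×10⁻⁴ T.
Between antiparallel currents both contributions point the same way, so they add. B = B₁ + B₂ = 3.08×10⁻⁵ + 6.16×10⁻⁴ = 6.47×10⁻⁴ T.

B ≈ 647 μT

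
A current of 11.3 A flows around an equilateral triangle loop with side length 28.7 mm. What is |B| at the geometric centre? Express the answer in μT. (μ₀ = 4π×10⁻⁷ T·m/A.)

Each side is a finite straight segment at perpendicular distance d = a/(2 tan(π/3)) = 0.008285 m from the centre, with end-angles ±π/3.
One side contributes B₁ = (μ₀I/4πd)·2 sin(π/3) = 2.36×10⁻⁴ T.
All 3 sides add in the same direction: B = 3 × 2.36×10⁻⁴ = 7.09×10⁻⁴ T.

B ≈ 709 μT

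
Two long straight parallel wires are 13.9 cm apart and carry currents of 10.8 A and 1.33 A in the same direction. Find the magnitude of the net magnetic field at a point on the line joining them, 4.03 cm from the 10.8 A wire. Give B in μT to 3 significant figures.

Each long wire gives B = μ₀I/(2πd). Distances are d₁ = 0.0403 m and d₂ = 0.0987 m.
B₁ = 5.36×10⁻⁵ T, B₂ = 2.70×10⁻⁶ T.
Between parallel currents the two contributions point in opposite directions, so they subtract. B = |B₁ − B₂| = |5.36×10⁻⁵ − 2.70×10⁻⁶| = 5.09×10⁻⁵ T.

B ≈ 50.9 μT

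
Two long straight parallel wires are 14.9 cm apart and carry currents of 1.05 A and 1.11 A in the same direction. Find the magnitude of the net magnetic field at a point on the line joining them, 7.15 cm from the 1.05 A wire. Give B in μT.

Each long wire gives B = μ₀I/(2πd). Distances are d₁ = 0.0715 m and d₂ = 0.0775 m.
B₁ = 2.94×10⁻⁶ T, B₂ = 2.86×10⁻⁶ T.
Between parallel currents the two contributions point in opposite directions, so they subtract. B = |B₁ − B₂| = |2.94×10⁻⁶ − 2.86×10⁻⁶| = 7.25×10⁻⁸ T.

B ≈ 0.0725 μT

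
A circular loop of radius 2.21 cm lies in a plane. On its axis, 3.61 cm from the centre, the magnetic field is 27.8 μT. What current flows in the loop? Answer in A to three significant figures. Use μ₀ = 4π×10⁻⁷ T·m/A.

I ≈ 6.87 A

On the axis of a loop, B = μ₀IR²/[2(R²+z²)^(3/2)], so I = 2B(R²+z²)^(3/2)/(μ₀R²).
R² + z² = 0.0004884 + 0.001303 = 0.001792 m²; raised to 3/2 gives 7.58×10⁻⁵ m³.
I = 2 × 2.78×10⁻⁵ × 7.58×10⁻⁵ / (1.26×10⁻⁶ × 0.0004884) = 6.87 A.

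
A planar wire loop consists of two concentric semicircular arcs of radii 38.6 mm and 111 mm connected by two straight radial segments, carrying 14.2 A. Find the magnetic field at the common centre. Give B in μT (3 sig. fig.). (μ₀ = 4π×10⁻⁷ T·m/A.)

The radial connectors point toward the centre, so dl × r̂ = 0 and they contribute nothing.
Each semicircle gives μ₀I/(4R): inner arc 1.16×10⁻⁴ T, outer arc 4.02×10⁻⁵ T.
The two arcs carry current in opposite angular senses, so their fields oppose: B = |1.16×10⁻⁴ − 4.02×10⁻⁵| = 7.54×10⁻⁵ T.

B ≈ 75.4 μT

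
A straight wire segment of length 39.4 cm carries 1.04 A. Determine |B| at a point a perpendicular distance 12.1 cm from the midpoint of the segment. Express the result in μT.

B ≈ 1.46 μT

For a finite straight segment, B = (μ₀I/4πd)(sinθ₁ + sinθ₂), where θ₁, θ₂ are the angles from the perpendicular to each end.
The perpendicular from the point meets the wire at its midpoint, so each end is L/2 = 0.197 m away along the wire.
sinθ₁ = 0.197/√(0.197²+0.121²) = 0.8521; sinθ₂ = 0.197/√(0.197²+0.121²) = 0.8521.
B = (4π×10⁻⁷ × 1.04) / (4π × 0.121) × (0.8521 + 0.8521) = 1.46×10⁻⁶ T.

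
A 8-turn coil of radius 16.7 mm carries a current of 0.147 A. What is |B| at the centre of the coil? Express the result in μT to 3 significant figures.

For an N-turn flat coil, B = Nμ₀I/(2R) with R = 0.0167 m.
B = 8 × 5.53×10⁻⁶ T = 4.42×10⁻⁵ T.

B ≈ 44.2 μT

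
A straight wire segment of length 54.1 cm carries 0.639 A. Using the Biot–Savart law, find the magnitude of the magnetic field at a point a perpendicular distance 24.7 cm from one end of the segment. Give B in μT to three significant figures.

For a finite straight segment, B = (μ₀I/4πd)(sinθ₁ + sinθ₂), where θ₁, θ₂ are the angles from the perpendicular to each end.
The perpendicular foot is at one end, so the two end-offsets along the wire are 0 and L = 0.541 m.
sinθ₁ = 0/√(0²+0.247²) = 0.0000; sinθ₂ = 0.541/√(0.541²+0.247²) = 0.9097.
B = (4π×10⁻⁷ × 0.639) / (4π × 0.247) × (0.0000 + 0.9097) = 2.35×10⁻⁷ T.

B ≈ 0.235 μT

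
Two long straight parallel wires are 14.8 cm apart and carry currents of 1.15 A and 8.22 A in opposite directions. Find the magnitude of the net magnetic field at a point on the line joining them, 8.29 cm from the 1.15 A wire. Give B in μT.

B ≈ 28.0 μT

Each long wire gives B = μ₀I/(2πd). Distances are d₁ = 0.0829 m and d₂ = 0.0651 m.
B₁ = 2.77×10⁻⁶ T, B₂ = 2.53×10⁻⁵ T.
Between antiparallel currents both contributions point the same way, so they add. B = B₁ + B₂ = 2.77×10⁻⁶ + 2.53×10⁻⁵ = 2.80×10⁻⁵ T.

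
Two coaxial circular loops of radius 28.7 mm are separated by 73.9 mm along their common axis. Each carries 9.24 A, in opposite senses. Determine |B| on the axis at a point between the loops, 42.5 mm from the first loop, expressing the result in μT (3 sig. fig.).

B ≈ 26.7 μT

Each loop contributes B = μ₀IR²/[2(R²+z²)^(3/2)] on the axis, with z measured from that loop.
Loop 1 (z = 0.0425 m): B₁ = 3.55×10⁻⁵ T. Loop 2 (z = 0.0314 m): B₂ = 6.21×10⁻⁵ T.
The fields oppose: B = |B₁ − B₂| = 2.67×10⁻⁵ T.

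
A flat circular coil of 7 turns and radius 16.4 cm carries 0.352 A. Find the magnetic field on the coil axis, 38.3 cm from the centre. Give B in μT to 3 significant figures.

For an N-turn flat coil, B = Nμ₀IR²/[2(R²+z²)^(3/2)] with R = 0.164 m, z = 0.383 m.
B = 7 × 8.23×10⁻⁸ T = 5.76×10⁻⁷ T.

B ≈ 0.576 μT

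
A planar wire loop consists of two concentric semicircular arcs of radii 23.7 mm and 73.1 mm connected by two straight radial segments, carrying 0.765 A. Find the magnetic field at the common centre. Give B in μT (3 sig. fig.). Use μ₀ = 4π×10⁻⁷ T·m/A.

The radial connectors point toward the centre, so dl × r̂ = 0 and they contribute nothing.
Each semicircle gives μ₀I/(4R): inner arc 1.01×10⁻⁵ T, outer arc 3.29×10⁻⁶ T.
The two arcs carry current in opposite angular senses, so their fields oppose: B = |1.01×10⁻⁵ − 3.29×10⁻⁶| = 6.85×10⁻⁶ T.

B ≈ 6.85 μT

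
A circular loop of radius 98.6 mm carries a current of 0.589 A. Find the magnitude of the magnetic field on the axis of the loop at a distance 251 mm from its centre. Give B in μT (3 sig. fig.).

On the axis of a circular loop, B = μ₀IR² / [2(R²+z²)^(3/2)].
R² + z² = (0.0986)² + (0.251)² = 0.07272 m², and (R²+z²)^(3/2) = 1.96×10⁻² m³.
B = (4π×10⁻⁷ × 0.589 × 0.009722) / (2 × 1.96×10⁻²) = 1.83×10⁻⁷ T.

B ≈ 0.183 μT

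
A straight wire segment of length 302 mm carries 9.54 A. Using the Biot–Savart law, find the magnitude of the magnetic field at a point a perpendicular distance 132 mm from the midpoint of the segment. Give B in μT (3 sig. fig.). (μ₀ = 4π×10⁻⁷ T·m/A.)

B ≈ 10.9 μT

For a finite straight segment, B = (μ₀I/4πd)(sinθ₁ + sinθ₂), where θ₁, θ₂ are the angles from the perpendicular to each end.
The perpendicular from the point meets the wire at its midpoint, so each end is L/2 = 0.151 m away along the wire.
sinθ₁ = 0.151/√(0.151²+0.132²) = 0.7529; sinθ₂ = 0.151/√(0.151²+0.132²) = 0.7529.
B = (4π×10⁻⁷ × 9.54) / (4π × 0.132) × (0.7529 + 0.7529) = 1.09×10⁻⁵ T.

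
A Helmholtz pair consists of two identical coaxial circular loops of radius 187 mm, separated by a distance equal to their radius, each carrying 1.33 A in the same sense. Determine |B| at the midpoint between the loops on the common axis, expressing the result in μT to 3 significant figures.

B ≈ 6.40 μT

Each loop contributes B = μ₀IR²/[2(R²+z²)^(3/2)] on the axis, with z measured from that loop.
Loop 1 (z = 0.0935 m): B₁ = 3.20×10⁻⁶ T. Loop 2 (z = 0.0935 m): B₂ = 3.20×10⁻⁶ T.
The fields add: B = B₁ + B₂ = 6.40×10⁻⁶ T.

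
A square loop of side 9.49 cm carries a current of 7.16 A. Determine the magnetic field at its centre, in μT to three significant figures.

B ≈ 85.4 μT

Each side is a finite straight segment at perpendicular distance d = a/(2 tan(π/4)) = 0.04745 m from the centre, with end-angles ±π/4.
One side contributes B₁ = (μ₀I/4πd)·2 sin(π/4) = 2.13×10⁻⁵ T.
All 4 sides add in the same direction: B = 4 × 2.13×10⁻⁵ = 8.54×10⁻⁵ T.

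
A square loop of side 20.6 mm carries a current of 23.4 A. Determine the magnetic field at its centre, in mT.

Each side is a finite straight segment at perpendicular distance d = a/(2 tan(π/4)) = 0.0103 m from the centre, with end-angles ±π/4.
One side contributes B₁ = (μ₀I/4πd)·2 sin(π/4) = 3.21×10⁻⁴ T.
All 4 sides add in the same direction: B = 4 × 3.21×10⁻⁴ = 1.29×10⁻³ T.

B ≈ 1.29 mT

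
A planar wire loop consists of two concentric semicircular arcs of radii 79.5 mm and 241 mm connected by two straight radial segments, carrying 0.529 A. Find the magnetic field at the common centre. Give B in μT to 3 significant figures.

The radial connectors point toward the centre, so dl × r̂ = 0 and they contribute nothing.
Each semicircle gives μ₀I/(4R): inner arc 2.09×10⁻⁶ T, outer arc 6.90×10⁻⁷ T.
The two arcs carry current in opposite angular senses, so their fields oppose: B = |2.09×10⁻⁶ − 6.90×10⁻⁷| = 1.40×10⁻⁶ T.

B ≈ 1.40 μT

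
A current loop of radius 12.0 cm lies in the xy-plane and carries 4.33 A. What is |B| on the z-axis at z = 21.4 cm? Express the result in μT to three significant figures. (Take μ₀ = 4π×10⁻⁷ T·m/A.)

On the axis of a circular loop, B = μ₀IR² / [2(R²+z²)^(3/2)].
R² + z² = (0.12)² + (0.214)² = 0.0602 m², and (R²+z²)^(3/2) = 1.48×10⁻² m³.
B = (4π×10⁻⁷ × 4.33 × 0.0144) / (2 × 1.48×10⁻²) = 2.65×10⁻⁶ T.

B ≈ 2.65 μT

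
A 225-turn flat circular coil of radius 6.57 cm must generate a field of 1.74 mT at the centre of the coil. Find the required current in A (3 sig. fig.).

I ≈ 0.809 A

For an N-turn coil, B = Nμ₀I/(2R) with R = 0.0657 m, so I = 2RB/(Nμ₀) = 2 × 0.0657 × 1.74×10⁻³ / (225 × 4π×10⁻⁷) = 0.809 A.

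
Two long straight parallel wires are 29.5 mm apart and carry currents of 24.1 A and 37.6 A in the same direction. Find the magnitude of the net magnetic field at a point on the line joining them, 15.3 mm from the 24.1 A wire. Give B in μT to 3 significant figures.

Each long wire gives B = μ₀I/(2πd). Distances are d₁ = 0.0153 m and d₂ = 0.0142 m.
B₁ = 3.15×10⁻⁴ T, B₂ = 5.30×10⁻⁴ T.
Between parallel currents the two contributions point in opposite directions, so they subtract. B = |B₁ − B₂| = |3.15×10⁻⁴ − 5.30×10⁻⁴| = 2.15×10⁻⁴ T.

B ≈ 215 μT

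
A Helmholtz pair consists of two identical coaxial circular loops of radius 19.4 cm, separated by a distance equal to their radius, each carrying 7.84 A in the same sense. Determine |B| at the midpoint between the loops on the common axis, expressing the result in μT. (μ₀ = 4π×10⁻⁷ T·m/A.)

Each loop contributes B = μ₀IR²/[2(R²+z²)^(3/2)] on the axis, with z measured from that loop.
Loop 1 (z = 0.097 m): B₁ = 1.82×10⁻⁵ T. Loop 2 (z = 0.097 m): B₂ = 1.82×10⁻⁵ T.
The fields add: B = B₁ + B₂ = 3.63×10⁻⁵ T.

B ≈ 36.3 μT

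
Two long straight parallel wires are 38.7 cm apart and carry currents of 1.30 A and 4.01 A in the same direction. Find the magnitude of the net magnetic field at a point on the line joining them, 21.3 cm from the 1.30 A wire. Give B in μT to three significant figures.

Each long wire gives B = μ₀I/(2πd). Distances are d₁ = 0.213 m and d₂ = 0.174 m.
B₁ = 1.22×10⁻⁶ T, B₂ = 4.61×10⁻⁶ T.
Between parallel currents the two contributions point in opposite directions, so they subtract. B = |B₁ − B₂| = |1.22×10⁻⁶ − 4.61×10⁻⁶| = 3.39×10⁻⁶ T.

B ≈ 3.39 μT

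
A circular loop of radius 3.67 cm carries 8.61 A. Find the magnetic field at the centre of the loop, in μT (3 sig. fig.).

At the centre of a circular loop the Biot–Savart law gives B = μ₀I/(2R).
B = (4π×10⁻⁷ × 8.61) / (2 × 0.0367) = 1.47×10⁻⁴ T.

B ≈ 147 μT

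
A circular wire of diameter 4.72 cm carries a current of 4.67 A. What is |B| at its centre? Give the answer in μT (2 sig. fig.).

At the centre of a circular loop the Biot–Savart law gives B = μ₀I/(2R) (so R = 0.0236 m).
B = (4π×10⁻⁷ × 4.67) / (2 × 0.0236) = 1.24×10⁻⁴ T.

B ≈ 120 μT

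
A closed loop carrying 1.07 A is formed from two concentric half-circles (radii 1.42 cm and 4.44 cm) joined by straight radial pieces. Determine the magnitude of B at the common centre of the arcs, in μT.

B ≈ 16.1 μT

The radial connectors point toward the centre, so dl × r̂ = 0 and they contribute nothing.
Each semicircle gives μ₀I/(4R): inner arc 2.37×10⁻⁵ T, outer arc 7.57×10⁻⁶ T.
The two arcs carry current in opposite angular senses, so their fields oppose: B = |2.37×10⁻⁵ − 7.57×10⁻⁶| = 1.61×10⁻⁵ T.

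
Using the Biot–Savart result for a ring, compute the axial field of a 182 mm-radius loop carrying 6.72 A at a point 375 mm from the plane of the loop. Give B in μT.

B ≈ 1.93 μT

On the axis of a circular loop, B = μ₀IR² / [2(R²+z²)^(3/2)].
R² + z² = (0.182)² + (0.375)² = 0.1737 m², and (R²+z²)^(3/2) = 7.24×10⁻² m³.
B = (4π×10⁻⁷ × 6.72 × 0.03312) / (2 × 7.24×10⁻²) = 1.93×10⁻⁶ T.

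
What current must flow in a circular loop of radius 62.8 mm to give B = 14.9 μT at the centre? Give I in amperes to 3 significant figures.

I ≈ 1.49 A

At the centre of a circular loop B = μ₀I/(2R), so I = 2RB/μ₀.
With R = 0.0628 m, I = 2 × 0.0628 × 1.49×10⁻⁵ / (4π×10⁻⁷) = 1.49 A.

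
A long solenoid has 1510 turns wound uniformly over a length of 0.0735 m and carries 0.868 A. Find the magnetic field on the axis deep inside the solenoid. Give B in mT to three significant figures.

B ≈ 22.4 mT

Inside a long solenoid, B = μ₀nI with n = 2.054×10⁴ turns/m.
B = 4π×10⁻⁷ × 2.054×10⁴ × 0.868 = 2.24×10⁻² T.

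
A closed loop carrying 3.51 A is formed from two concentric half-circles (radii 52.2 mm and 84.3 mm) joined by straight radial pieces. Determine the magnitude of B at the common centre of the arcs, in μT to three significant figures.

B ≈ 8.04 μT

The radial connectors point toward the centre, so dl × r̂ = 0 and they contribute nothing.
Each semicircle gives μ₀I/(4R): inner arc 2.11×10⁻⁵ T, outer arc 1.31×10⁻⁵ T.
The two arcs carry current in opposite angular senses, so their fields oppose: B = |2.11×10⁻⁵ − 1.31×10⁻⁵| = 8.04×10⁻⁶ T.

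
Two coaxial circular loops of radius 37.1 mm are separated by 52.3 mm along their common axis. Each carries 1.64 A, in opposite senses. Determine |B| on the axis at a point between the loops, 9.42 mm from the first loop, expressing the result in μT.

B ≈ 17.5 μT

Each loop contributes B = μ₀IR²/[2(R²+z²)^(3/2)] on the axis, with z measured from that loop.
Loop 1 (z = 0.00942 m): B₁ = 2.53×10⁻⁵ T. Loop 2 (z = 0.04288 m): B₂ = 7.78×10⁻⁶ T.
The fields oppose: B = |B₁ − B₂| = 1.75×10⁻⁵ T.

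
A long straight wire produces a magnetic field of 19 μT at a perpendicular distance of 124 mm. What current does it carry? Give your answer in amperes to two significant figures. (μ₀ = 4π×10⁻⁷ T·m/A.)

For a long straight wire B = μ₀I/(2πd), so I = 2πdB/μ₀.
I = 2π × 0.124 × 1.90×10⁻⁵ / (4π×10⁻⁷) = 11.8 A.

I ≈ 12 A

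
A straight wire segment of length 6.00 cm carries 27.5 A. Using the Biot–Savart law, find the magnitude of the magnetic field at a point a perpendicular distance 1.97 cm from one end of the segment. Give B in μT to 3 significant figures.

For a finite straight segment, B = (μ₀I/4πd)(sinθ₁ + sinθ₂), where θ₁, θ₂ are the angles from the perpendicular to each end.
The perpendicular foot is at one end, so the two end-offsets along the wire are 0 and L = 0.06 m.
sinθ₁ = 0/√(0²+0.0197²) = 0.0000; sinθ₂ = 0.06/√(0.06²+0.0197²) = 0.9501.
B = (4π×10⁻⁷ × 27.5) / (4π × 0.0197) × (0.0000 + 0.9501) = 1.33×10⁻⁴ T.

B ≈ 133 μT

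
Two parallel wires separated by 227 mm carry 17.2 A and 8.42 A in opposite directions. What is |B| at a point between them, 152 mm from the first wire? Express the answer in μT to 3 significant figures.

B ≈ 45.1 μT

Each long wire gives B = μ₀I/(2πd). Distances are d₁ = 0.152 m and d₂ = 0.075 m.
B₁ = 2.26×10⁻⁵ T, B₂ = 2.25×10⁻⁵ T.
Between antiparallel currents both contributions point the same way, so they add. B = B₁ + B₂ = 2.26×10⁻⁵ + 2.25×10⁻⁵ = 4.51×10⁻⁵ T.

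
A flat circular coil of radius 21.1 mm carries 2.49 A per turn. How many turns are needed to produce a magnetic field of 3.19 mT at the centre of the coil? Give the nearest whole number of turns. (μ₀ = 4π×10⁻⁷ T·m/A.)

N = 43

For an N-turn coil, B = Nμ₀I/(2R). A single turn gives B₁ = 7.41×10⁻⁵ T with R = 0.0211 m.
N = B/B₁ = 3.19×10⁻³ / 7.41×10⁻⁵ = 43.02.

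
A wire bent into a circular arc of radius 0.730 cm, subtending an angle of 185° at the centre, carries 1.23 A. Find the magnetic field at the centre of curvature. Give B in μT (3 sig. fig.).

The Biot–Savart field of a circular arc at its centre is B = μ₀Iφ/(4πR), with φ = 3.229 rad.
B = (4π×10⁻⁷ × 1.23 × 3.229) / (4π × 0.0073) = 5.44×10⁻⁵ T.

B ≈ 54.4 μT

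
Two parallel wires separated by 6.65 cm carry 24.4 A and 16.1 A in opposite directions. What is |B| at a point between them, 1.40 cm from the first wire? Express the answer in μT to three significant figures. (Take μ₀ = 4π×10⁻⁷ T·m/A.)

Each long wire gives B = μ₀I/(2πd). Distances are d₁ = 0.014 m and d₂ = 0.0525 m.
B₁ = 3.49×10⁻⁴ T, B₂ = 6.13×10⁻⁵ T.
Between antiparallel currents both contributions point the same way, so they add. B = B₁ + B₂ = 3.49×10⁻⁴ + 6.13×10⁻⁵ = 4.10×10⁻⁴ T.

B ≈ 410 μT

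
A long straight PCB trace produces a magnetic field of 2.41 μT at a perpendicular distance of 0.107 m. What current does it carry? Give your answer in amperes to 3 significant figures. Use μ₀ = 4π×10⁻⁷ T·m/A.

I ≈ 1.29 A

For a long straight wire B = μ₀I/(2πd), so I = 2πdB/μ₀.
I = 2π × 0.107 × 2.41×10⁻⁶ / (4π×10⁻⁷) = 1.29 A.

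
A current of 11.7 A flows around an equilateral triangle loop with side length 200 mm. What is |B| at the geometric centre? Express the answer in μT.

B ≈ 105 μT

Each side is a finite straight segment at perpendicular distance d = a/(2 tan(π/3)) = 0.05774 m from the centre, with end-angles ±π/3.
One side contributes B₁ = (μ₀I/4πd)·2 sin(π/3) = 3.51×10⁻⁵ T.
All 3 sides add in the same direction: B = 3 × 3.51×10⁻⁵ = 1.05×10⁻⁴ T.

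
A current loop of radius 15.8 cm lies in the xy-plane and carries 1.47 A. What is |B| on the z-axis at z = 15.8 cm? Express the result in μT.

On the axis of a circular loop, B = μ₀IR² / [2(R²+z²)^(3/2)].
R² + z² = (0.158)² + (0.158)² = 0.04993 m², and (R²+z²)^(3/2) = 1.12×10⁻² m³.
B = (4π×10⁻⁷ × 1.47 × 0.02496) / (2 × 1.12×10⁻²) = 2.07×10⁻⁶ T.

B ≈ 2.07 μT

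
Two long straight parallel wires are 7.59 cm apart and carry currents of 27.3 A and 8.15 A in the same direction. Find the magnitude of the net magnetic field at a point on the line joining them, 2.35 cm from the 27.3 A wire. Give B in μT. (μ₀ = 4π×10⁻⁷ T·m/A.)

B ≈ 201 μT

Each long wire gives B = μ₀I/(2πd). Distances are d₁ = 0.0235 m and d₂ = 0.0524 m.
B₁ = 2.32×10⁻⁴ T, B₂ = 3.11×10⁻⁵ T.
Between parallel currents the two contributions point in opposite directions, so they subtract. B = |B₁ − B₂| = |2.32×10⁻⁴ − 3.11×10⁻⁵| = 2.01×10⁻⁴ T.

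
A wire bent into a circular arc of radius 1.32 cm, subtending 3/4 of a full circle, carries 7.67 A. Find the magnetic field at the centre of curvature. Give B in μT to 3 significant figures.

B ≈ 274 μT

The Biot–Savart field of a circular arc at its centre is B = μ₀Iφ/(4πR), with φ = 4.712 rad.
B = (4π×10⁻⁷ × 7.67 × 4.712) / (4π × 0.0132) = 2.74×10⁻⁴ T.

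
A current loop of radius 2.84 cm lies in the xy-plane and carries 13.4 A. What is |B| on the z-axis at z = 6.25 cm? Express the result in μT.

B ≈ 21.0 μT

On the axis of a circular loop, B = μ₀IR² / [2(R²+z²)^(3/2)].
R² + z² = (0.0284)² + (0.0625)² = 0.004713 m², and (R²+z²)^(3/2) = 3.24×10⁻⁴ m³.
B = (4π×10⁻⁷ × 13.4 × 0.0008066) / (2 × 3.24×10⁻⁴) = 2.10×10⁻⁵ T.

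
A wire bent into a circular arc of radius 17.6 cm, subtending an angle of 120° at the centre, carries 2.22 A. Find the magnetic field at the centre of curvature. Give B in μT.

B ≈ 2.64 μT

The Biot–Savart field of a circular arc at its centre is B = μ₀Iφ/(4πR), with φ = 2.094 rad.
B = (4π×10⁻⁷ × 2.22 × 2.094) / (4π × 0.176) = 2.64×10⁻⁶ T.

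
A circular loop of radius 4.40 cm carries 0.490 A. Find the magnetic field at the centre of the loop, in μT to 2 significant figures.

B ≈ 7.0 μT

At the centre of a circular loop the Biot–Savart law gives B = μ₀I/(2R).
B = (4π×10⁻⁷ × 0.490) / (2 × 0.044) = 7.00×10⁻⁶ T.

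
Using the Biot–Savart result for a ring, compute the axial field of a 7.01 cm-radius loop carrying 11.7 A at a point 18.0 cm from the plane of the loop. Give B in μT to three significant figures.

On the axis of a circular loop, B = μ₀IR² / [2(R²+z²)^(3/2)].
R² + z² = (0.0701)² + (0.18)² = 0.03731 m², and (R²+z²)^(3/2) = 7.21×10⁻³ m³.
B = (4π×10⁻⁷ × 11.7 × 0.004914) / (2 × 7.21×10⁻³) = 5.01×10⁻⁶ T.

B ≈ 5.01 μT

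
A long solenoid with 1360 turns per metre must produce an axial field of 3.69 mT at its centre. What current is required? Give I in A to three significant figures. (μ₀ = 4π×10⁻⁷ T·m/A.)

I ≈ 2.16 A

Inside a long solenoid B = μ₀nI with n = 1360 m⁻¹, so I = B/(μ₀n).
I = 3.69×10⁻³ / (4π×10⁻⁷ × 1360) = 2.16 A.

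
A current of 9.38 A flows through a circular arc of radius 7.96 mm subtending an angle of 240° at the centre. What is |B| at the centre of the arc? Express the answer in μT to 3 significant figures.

The Biot–Savart field of a circular arc at its centre is B = μ₀Iφ/(4πR), with φ = 4.189 rad.
B = (4π×10⁻⁷ × 9.38 × 4.189) / (4π × 0.00796) = 4.94×10⁻⁴ T.

B ≈ 494 μT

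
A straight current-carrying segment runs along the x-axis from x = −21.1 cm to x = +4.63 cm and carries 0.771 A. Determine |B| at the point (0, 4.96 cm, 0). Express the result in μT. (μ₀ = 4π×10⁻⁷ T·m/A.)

For a finite straight segment, B = (μ₀I/4πd)(sinθ₁ + sinθ₂), where θ₁, θ₂ are the angles from the perpendicular to each end.
The perpendicular distance is d = 0.0496 m; the end-offsets along the wire are a = 0.211 m and b = 0.0463 m.
sinθ₁ = 0.211/√(0.211²+0.0496²) = 0.9735; sinθ₂ = 0.0463/√(0.0463²+0.0496²) = 0.6824.
B = (4π×10⁻⁷ × 0.771) / (4π × 0.0496) × (0.9735 + 0.6824) = 2.57×10⁻⁶ T.

B ≈ 2.57 μT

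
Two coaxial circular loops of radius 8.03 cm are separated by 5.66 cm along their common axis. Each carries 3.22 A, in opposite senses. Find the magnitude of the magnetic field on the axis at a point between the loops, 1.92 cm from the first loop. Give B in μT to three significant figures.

B ≈ 4.41 μT

Each loop contributes B = μ₀IR²/[2(R²+z²)^(3/2)] on the axis, with z measured from that loop.
Loop 1 (z = 0.0192 m): B₁ = 2.32×10⁻⁵ T. Loop 2 (z = 0.0374 m): B₂ = 1.88×10⁻⁵ T.
The fields oppose: B = |B₁ − B₂| = 4.41×10⁻⁶ T.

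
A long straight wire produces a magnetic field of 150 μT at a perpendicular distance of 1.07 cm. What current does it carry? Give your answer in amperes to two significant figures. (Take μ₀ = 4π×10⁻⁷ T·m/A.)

I ≈ 8.0 A

For a long straight wire B = μ₀I/(2πd), so I = 2πdB/μ₀.
I = 2π × 0.0107 × 1.50×10⁻⁴ / (4π×10⁻⁷) = 8.02 A.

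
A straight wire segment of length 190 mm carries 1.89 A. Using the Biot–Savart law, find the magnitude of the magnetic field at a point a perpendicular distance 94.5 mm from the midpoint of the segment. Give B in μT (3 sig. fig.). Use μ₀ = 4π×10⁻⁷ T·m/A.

For a finite straight segment, B = (μ₀I/4πd)(sinθ₁ + sinθ₂), where θ₁, θ₂ are the angles from the perpendicular to each end.
The perpendicular from the point meets the wire at its midpoint, so each end is L/2 = 0.095 m away along the wire.
sinθ₁ = 0.095/√(0.095²+0.0945²) = 0.7090; sinθ₂ = 0.095/√(0.095²+0.0945²) = 0.7090.
B = (4π×10⁻⁷ × 1.89) / (4π × 0.0945) × (0.7090 + 0.7090) = 2.84×10⁻⁶ T.

B ≈ 2.84 μT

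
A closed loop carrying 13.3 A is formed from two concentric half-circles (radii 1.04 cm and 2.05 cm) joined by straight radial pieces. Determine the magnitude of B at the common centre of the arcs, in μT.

The radial connectors point toward the centre, so dl × r̂ = 0 and they contribute nothing.
Each semicircle gives μ₀I/(4R): inner arc 4.02×10⁻⁴ T, outer arc 2.04×10⁻⁴ T.
The two arcs carry current in opposite angular senses, so their fields oppose: B = |4.02×10⁻⁴ − 2.04×10⁻⁴| = 1.98×10⁻⁴ T.

B ≈ 198 μT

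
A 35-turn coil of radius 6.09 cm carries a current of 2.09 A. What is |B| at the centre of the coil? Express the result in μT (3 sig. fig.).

B ≈ 755 μT

For an N-turn flat coil, B = Nμ₀I/(2R) with R = 0.0609 m.
B = 35 × 2.16×10⁻⁵ T = 7.55×10⁻⁴ T.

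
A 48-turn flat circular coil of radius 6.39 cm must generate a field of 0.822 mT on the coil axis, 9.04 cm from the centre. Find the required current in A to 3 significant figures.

For an N-turn coil, B = Nμ₀IR²/[2(R²+z²)^(3/2)] with R = 0.0639 m, z = 0.0904 m, so I = 2B(R²+z²)^(3/2)/(Nμ₀R²) = 2 × 8.22×10⁻⁴ × 1.36×10⁻³ / (48 × 4π×10⁻⁷ × 0.004083) = 9.06 A.

I ≈ 9.06 A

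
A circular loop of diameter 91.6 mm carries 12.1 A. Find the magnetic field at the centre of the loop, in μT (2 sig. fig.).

B ≈ 170 μT

At the centre of a circular loop the Biot–Savart law gives B = μ₀I/(2R) (so R = 0.0458 m).
B = (4π×10⁻⁷ × 12.1) / (2 × 0.0458) = 1.66×10⁻⁴ T.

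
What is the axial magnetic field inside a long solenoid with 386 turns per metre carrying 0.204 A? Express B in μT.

Inside a long solenoid, B = μ₀nI with n = 386 turns/m.
B = 4π×10⁻⁷ × 386 × 0.204 = 9.90×10⁻⁵ T.

B ≈ 99.0 μT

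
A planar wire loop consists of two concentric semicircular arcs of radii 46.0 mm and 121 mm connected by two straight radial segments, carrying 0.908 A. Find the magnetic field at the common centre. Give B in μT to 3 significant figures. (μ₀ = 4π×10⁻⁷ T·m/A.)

B ≈ 3.84 μT

The radial connectors point toward the centre, so dl × r̂ = 0 and they contribute nothing.
Each semicircle gives μ₀I/(4R): inner arc 6.20×10⁻⁶ T, outer arc 2.36×10⁻⁶ T.
The two arcs carry current in opposite angular senses, so their fields oppose: B = |6.20×10⁻⁶ − 2.36×10⁻⁶| = 3.84×10⁻⁶ T.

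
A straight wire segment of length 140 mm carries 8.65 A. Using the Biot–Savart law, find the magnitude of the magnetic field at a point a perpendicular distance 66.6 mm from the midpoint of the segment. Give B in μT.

For a finite straight segment, B = (μ₀I/4πd)(sinθ₁ + sinθ₂), where θ₁, θ₂ are the angles from the perpendicular to each end.
The perpendicular from the point meets the wire at its midpoint, so each end is L/2 = 0.07 m away along the wire.
sinθ₁ = 0.07/√(0.07²+0.0666²) = 0.7245; sinθ₂ = 0.07/√(0.07²+0.0666²) = 0.7245.
B = (4π×10⁻⁷ × 8.65) / (4π × 0.0666) × (0.7245 + 0.7245) = 1.88×10⁻⁵ T.

B ≈ 18.8 μT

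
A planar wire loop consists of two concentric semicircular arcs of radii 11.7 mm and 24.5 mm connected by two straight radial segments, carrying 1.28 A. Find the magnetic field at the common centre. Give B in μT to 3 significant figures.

B ≈ 18.0 μT

The radial connectors point toward the centre, so dl × r̂ = 0 and they contribute nothing.
Each semicircle gives μ₀I/(4R): inner arc 3.44×10⁻⁵ T, outer arc 1.64×10⁻⁵ T.
The two arcs carry current in opposite angular senses, so their fields oppose: B = |3.44×10⁻⁵ − 1.64×10⁻⁵| = 1.80×10⁻⁵ T.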